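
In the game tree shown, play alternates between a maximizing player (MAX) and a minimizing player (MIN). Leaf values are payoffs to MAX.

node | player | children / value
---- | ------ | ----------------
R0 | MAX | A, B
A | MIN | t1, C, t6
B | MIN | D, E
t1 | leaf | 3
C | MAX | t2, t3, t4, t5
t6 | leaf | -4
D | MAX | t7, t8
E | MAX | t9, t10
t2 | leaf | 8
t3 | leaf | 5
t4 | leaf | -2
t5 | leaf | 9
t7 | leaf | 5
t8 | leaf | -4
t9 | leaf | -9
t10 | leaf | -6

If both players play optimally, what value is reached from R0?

-4

C (MAX): max(8, 5, -2, 9) = 9
A (MIN): min(3, 9, -4) = -4
D (MAX): max(5, -4) = 5
E (MAX): max(-9, -6) = -6
B (MIN): min(5, -6) = -6
R0 (MAX): max(-4, -6) = -4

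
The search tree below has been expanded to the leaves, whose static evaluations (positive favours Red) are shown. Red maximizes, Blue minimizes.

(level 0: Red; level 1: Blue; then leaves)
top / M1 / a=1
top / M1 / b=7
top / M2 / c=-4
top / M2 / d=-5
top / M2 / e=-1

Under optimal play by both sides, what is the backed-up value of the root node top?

1

M1 (Blue): min(1, 7) = 1
M2 (Blue): min(-4, -5, -1) = -5
top (Red): max(1, -5) = 1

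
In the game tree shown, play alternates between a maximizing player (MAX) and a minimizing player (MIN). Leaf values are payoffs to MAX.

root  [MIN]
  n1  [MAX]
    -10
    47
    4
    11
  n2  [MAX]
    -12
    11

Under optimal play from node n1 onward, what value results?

n1 (MAX): max(-10, 47, 4, 11) = 47

47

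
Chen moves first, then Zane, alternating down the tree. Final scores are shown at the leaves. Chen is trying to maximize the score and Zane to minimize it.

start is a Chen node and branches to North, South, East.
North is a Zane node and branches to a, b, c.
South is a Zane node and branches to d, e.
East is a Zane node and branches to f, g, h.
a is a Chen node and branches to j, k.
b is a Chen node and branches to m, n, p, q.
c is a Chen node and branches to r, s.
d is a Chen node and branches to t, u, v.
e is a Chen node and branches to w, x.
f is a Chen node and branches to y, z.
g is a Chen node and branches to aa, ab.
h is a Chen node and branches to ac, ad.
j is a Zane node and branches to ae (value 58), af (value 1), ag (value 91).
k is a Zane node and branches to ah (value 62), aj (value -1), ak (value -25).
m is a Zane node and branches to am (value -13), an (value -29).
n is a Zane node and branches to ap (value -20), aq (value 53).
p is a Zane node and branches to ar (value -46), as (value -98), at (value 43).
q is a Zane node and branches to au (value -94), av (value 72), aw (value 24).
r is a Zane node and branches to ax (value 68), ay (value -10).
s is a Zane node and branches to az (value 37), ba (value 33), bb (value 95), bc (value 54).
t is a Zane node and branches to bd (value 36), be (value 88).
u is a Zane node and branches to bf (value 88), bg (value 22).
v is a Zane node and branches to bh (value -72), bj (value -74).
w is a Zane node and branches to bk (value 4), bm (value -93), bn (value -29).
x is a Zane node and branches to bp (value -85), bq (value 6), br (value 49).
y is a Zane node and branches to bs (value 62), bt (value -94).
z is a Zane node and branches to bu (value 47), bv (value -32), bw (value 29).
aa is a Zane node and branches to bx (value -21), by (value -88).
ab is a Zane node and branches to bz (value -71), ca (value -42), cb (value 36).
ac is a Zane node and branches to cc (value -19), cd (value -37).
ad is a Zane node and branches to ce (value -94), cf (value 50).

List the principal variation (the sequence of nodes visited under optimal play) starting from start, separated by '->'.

start -> North -> b -> n -> ap

j (Zane): min(58, 1, 91) = 1
k (Zane): min(62, -1, -25) = -25
a (Chen): max(1, -25) = 1
m (Zane): min(-13, -29) = -29
n (Zane): min(-20, 53) = -20
p (Zane): min(-46, -98, 43) = -98
q (Zane): min(-94, 72, 24) = -94
b (Chen): max(-29, -20, -98, -94) = -20
r (Zane): min(68, -10) = -10
s (Zane): min(37, 33, 95, 54) = 33
c (Chen): max(-10, 33) = 33
North (Zane): min(1, -20, 33) = -20
t (Zane): min(36, 88) = 36
u (Zane): min(88, 22) = 22
v (Zane): min(-72, -74) = -74
d (Chen): max(36, 22, -74) = 36
w (Zane): min(4, -93, -29) = -93
x (Zane): min(-85, 6, 49) = -85
e (Chen): max(-93, -85) = -85
South (Zane): min(36, -85) = -85
y (Zane): min(62, -94) = -94
z (Zane): min(47, -32, 29) = -32
f (Chen): max(-94, -32) = -32
aa (Zane): min(-21, -88) = -88
ab (Zane): min(-71, -42, 36) = -71
g (Chen): max(-88, -71) = -71
ac (Zane): min(-19, -37) = -37
ad (Zane): min(-94, 50) = -94
h (Chen): max(-37, -94) = -37
East (Zane): min(-32, -71, -37) = -71
start (Chen): max(-20, -85, -71) = -20
At start, Chen picks North (highest: -20).
At North, Zane picks b (lowest: -20).
At b, Chen picks n (highest: -20).
At n, Zane picks ap (lowest: -20).
Terminal value -20.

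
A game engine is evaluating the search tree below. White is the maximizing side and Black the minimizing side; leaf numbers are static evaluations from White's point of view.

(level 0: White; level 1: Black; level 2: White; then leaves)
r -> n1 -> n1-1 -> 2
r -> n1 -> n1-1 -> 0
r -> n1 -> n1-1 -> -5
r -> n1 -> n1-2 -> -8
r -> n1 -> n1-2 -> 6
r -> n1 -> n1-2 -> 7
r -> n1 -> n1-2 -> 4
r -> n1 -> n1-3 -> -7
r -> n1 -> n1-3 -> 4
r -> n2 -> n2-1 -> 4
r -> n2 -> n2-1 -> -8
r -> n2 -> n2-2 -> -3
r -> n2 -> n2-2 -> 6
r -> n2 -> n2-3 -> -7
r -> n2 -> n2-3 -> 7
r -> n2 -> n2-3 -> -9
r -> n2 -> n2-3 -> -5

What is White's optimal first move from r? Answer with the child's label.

n1-1 (White): max(2, 0, -5) = 2
n1-2 (White): max(-8, 6, 7, 4) = 7
n1-3 (White): max(-7, 4) = 4
n1 (Black): min(2, 7, 4) = 2
n2-1 (White): max(4, -8) = 4
n2-2 (White): max(-3, 6) = 6
n2-3 (White): max(-7, 7, -9, -5) = 7
n2 (Black): min(4, 6, 7) = 4
r (White): max(2, 4) = 4
White at r wants the highest of {n1=2, n2=4}, so chooses n2.

n2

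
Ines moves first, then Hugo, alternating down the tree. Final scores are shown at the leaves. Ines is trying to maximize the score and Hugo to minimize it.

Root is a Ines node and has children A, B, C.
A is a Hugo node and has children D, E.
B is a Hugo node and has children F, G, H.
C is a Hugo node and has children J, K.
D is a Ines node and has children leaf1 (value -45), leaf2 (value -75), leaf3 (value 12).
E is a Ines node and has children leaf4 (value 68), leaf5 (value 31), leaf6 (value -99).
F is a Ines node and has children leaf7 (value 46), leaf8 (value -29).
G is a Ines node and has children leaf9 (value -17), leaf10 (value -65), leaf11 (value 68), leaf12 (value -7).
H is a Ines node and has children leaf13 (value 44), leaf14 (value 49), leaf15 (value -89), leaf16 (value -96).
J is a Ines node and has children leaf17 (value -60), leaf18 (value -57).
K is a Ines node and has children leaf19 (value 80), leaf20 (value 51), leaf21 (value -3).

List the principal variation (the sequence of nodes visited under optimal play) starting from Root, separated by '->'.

D (Ines): max(-45, -75, 12) = 12
E (Ines): max(68, 31, -99) = 68
A (Hugo): min(12, 68) = 12
F (Ines): max(46, -29) = 46
G (Ines): max(-17, -65, 68, -7) = 68
H (Ines): max(44, 49, -89, -96) = 49
B (Hugo): min(46, 68, 49) = 46
J (Ines): max(-60, -57) = -57
K (Ines): max(80, 51, -3) = 80
C (Hugo): min(-57, 80) = -57
Root (Ines): max(12, 46, -57) = 46
At Root, Ines picks B (highest: 46).
At B, Hugo picks F (lowest: 46).
At F, Ines picks leaf7 (highest: 46).
Terminal value 46.

Root -> B -> F -> leaf7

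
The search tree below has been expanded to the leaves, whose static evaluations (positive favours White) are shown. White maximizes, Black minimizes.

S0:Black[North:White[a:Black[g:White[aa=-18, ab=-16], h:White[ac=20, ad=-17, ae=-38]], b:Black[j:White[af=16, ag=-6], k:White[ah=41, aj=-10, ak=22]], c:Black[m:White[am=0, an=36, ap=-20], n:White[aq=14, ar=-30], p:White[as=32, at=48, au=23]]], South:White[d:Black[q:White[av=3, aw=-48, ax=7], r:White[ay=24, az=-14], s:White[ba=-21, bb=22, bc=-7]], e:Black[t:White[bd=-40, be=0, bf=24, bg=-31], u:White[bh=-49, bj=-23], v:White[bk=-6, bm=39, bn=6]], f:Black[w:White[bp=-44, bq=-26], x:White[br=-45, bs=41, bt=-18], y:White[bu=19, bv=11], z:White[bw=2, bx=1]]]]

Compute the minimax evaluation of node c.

14

m (White): max(0, 36, -20) = 36
n (White): max(14, -30) = 14
p (White): max(32, 48, 23) = 48
c (Black): min(36, 14, 48) = 14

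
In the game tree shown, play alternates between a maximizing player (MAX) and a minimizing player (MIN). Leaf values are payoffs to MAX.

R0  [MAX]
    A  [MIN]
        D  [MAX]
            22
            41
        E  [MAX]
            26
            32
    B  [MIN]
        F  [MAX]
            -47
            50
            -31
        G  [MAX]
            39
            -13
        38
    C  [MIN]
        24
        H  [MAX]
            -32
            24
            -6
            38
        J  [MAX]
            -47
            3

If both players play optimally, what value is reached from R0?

38

D (MAX): max(22, 41) = 41
E (MAX): max(26, 32) = 32
A (MIN): min(41, 32) = 32
F (MAX): max(-47, 50, -31) = 50
G (MAX): max(39, -13) = 39
B (MIN): min(50, 39, 38) = 38
H (MAX): max(-32, 24, -6, 38) = 38
J (MAX): max(-47, 3) = 3
C (MIN): min(24, 38, 3) = 3
R0 (MAX): max(32, 38, 3) = 38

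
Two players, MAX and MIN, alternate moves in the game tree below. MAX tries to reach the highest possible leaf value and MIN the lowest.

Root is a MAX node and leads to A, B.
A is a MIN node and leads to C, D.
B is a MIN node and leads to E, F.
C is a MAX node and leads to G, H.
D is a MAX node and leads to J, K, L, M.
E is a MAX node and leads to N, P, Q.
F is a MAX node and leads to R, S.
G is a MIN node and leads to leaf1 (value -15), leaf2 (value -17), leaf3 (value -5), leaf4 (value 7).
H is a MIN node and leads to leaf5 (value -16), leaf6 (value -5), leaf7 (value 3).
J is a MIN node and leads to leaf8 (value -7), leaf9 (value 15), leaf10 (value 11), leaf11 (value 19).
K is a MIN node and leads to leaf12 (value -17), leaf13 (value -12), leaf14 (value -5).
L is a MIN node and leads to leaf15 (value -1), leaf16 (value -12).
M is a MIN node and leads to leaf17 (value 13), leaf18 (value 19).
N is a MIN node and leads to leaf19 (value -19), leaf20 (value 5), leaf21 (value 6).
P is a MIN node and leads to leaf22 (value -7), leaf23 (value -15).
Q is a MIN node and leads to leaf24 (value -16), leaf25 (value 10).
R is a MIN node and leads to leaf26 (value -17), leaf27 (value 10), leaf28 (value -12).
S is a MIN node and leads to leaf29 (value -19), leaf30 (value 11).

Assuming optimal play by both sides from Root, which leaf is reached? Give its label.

G (MIN): min(-15, -17, -5, 7) = -17
H (MIN): min(-16, -5, 3) = -16
C (MAX): max(-17, -16) = -16
J (MIN): min(-7, 15, 11, 19) = -7
K (MIN): min(-17, -12, -5) = -17
L (MIN): min(-1, -12) = -12
M (MIN): min(13, 19) = 13
D (MAX): max(-7, -17, -12, 13) = 13
A (MIN): min(-16, 13) = -16
N (MIN): min(-19, 5, 6) = -19
P (MIN): min(-7, -15) = -15
Q (MIN): min(-16, 10) = -16
E (MAX): max(-19, -15, -16) = -15
R (MIN): min(-17, 10, -12) = -17
S (MIN): min(-19, 11) = -19
F (MAX): max(-17, -19) = -17
B (MIN): min(-15, -17) = -17
Root (MAX): max(-16, -17) = -16
At Root, MAX picks A (highest: -16).
At A, MIN picks C (lowest: -16).
At C, MAX picks H (highest: -16).
At H, MIN picks leaf5 (lowest: -16).
Terminal value -16.

leaf5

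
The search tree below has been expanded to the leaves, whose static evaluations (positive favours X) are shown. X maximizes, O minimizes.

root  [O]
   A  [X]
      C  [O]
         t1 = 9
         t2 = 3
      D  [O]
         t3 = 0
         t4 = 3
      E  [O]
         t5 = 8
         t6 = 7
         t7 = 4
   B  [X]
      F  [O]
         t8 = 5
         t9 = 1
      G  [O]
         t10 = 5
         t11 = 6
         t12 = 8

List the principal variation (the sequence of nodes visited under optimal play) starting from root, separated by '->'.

C (O): min(9, 3) = 3
D (O): min(0, 3) = 0
E (O): min(8, 7, 4) = 4
A (X): max(3, 0, 4) = 4
F (O): min(5, 1) = 1
G (O): min(5, 6, 8) = 5
B (X): max(1, 5) = 5
root (O): min(4, 5) = 4
At root, O picks A (lowest: 4).
At A, X picks E (highest: 4).
At E, O picks t7 (lowest: 4).
Terminal value 4.

root -> A -> E -> t7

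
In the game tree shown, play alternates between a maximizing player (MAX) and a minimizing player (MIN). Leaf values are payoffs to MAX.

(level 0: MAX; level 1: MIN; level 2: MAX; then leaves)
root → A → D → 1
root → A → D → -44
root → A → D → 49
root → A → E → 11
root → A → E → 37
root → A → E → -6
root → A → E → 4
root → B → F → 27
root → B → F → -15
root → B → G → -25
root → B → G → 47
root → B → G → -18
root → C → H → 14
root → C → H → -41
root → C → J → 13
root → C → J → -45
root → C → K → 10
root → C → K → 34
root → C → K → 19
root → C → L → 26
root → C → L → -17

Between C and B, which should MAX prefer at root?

B

H (MAX): max(14, -41) = 14
J (MAX): max(13, -45) = 13
K (MAX): max(10, 34, 19) = 34
L (MAX): max(26, -17) = 26
C (MIN): min(14, 13, 34, 26) = 13
F (MAX): max(27, -15) = 27
G (MAX): max(-25, 47, -18) = 47
B (MIN): min(27, 47) = 27
MAX prefers the higher value; C=13, B=27. B is better since 27 > 13.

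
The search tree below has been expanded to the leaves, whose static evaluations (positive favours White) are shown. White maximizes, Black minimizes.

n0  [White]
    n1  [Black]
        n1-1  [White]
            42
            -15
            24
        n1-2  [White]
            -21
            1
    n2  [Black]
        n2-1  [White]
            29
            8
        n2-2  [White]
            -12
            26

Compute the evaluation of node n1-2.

n1-2 (White): max(-21, 1) = 1

1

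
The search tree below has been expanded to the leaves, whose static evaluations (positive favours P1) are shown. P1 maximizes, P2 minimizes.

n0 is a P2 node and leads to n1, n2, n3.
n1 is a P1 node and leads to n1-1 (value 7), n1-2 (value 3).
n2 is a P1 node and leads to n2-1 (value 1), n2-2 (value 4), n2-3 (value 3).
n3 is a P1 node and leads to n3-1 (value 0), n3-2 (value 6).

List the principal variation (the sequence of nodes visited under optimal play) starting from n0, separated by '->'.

n0 -> n2 -> n2-2

n1 (P1): max(7, 3) = 7
n2 (P1): max(1, 4, 3) = 4
n3 (P1): max(0, 6) = 6
n0 (P2): min(7, 4, 6) = 4
At n0, P2 picks n2 (lowest: 4).
At n2, P1 picks n2-2 (highest: 4).
Terminal value 4.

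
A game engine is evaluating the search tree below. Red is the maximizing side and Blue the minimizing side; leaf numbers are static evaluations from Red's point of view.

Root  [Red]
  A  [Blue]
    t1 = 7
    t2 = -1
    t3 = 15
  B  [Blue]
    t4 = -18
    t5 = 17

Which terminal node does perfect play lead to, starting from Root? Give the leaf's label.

A (Blue): min(7, -1, 15) = -1
B (Blue): min(-18, 17) = -18
Root (Red): max(-1, -18) = -1
At Root, Red picks A (highest: -1).
At A, Blue picks t2 (lowest: -1).
Terminal value -1.

t2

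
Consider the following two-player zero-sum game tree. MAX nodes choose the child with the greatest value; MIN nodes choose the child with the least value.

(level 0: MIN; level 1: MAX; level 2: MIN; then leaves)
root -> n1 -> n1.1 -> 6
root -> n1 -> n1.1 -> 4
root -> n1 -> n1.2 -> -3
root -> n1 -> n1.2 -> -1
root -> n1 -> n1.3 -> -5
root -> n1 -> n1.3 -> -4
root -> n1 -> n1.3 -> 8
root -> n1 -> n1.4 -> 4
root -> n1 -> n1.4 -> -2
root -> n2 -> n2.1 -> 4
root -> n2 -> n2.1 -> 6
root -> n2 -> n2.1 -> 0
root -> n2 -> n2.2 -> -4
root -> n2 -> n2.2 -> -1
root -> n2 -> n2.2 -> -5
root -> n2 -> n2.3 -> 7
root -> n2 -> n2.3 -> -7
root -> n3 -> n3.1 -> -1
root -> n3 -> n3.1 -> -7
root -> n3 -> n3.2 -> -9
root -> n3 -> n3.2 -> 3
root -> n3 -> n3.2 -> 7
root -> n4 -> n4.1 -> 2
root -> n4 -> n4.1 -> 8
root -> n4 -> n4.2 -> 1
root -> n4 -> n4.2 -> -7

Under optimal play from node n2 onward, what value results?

n2.1 (MIN): min(4, 6, 0) = 0
n2.2 (MIN): min(-4, -1, -5) = -5
n2.3 (MIN): min(7, -7) = -7
n2 (MAX): max(0, -5, -7) = 0

0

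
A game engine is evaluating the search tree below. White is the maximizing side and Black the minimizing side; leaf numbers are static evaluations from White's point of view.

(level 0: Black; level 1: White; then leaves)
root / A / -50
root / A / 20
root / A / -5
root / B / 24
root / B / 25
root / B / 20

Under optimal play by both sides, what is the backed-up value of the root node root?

A (White): max(-50, 20, -5) = 20
B (White): max(24, 25, 20) = 25
root (Black): min(20, 25) = 20

20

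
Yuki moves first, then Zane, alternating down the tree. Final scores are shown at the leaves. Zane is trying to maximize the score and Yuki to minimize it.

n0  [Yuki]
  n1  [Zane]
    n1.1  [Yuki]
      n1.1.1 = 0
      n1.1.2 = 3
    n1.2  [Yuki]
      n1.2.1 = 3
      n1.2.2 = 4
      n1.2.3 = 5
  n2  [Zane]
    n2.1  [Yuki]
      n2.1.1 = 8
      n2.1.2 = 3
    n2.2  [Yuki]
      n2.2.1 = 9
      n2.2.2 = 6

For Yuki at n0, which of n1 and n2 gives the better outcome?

n1.1 (Yuki): min(0, 3) = 0
n1.2 (Yuki): min(3, 4, 5) = 3
n1 (Zane): max(0, 3) = 3
n2.1 (Yuki): min(8, 3) = 3
n2.2 (Yuki): min(9, 6) = 6
n2 (Zane): max(3, 6) = 6
Yuki prefers the lower value; n1=3, n2=6. n1 is better since 3 < 6.

n1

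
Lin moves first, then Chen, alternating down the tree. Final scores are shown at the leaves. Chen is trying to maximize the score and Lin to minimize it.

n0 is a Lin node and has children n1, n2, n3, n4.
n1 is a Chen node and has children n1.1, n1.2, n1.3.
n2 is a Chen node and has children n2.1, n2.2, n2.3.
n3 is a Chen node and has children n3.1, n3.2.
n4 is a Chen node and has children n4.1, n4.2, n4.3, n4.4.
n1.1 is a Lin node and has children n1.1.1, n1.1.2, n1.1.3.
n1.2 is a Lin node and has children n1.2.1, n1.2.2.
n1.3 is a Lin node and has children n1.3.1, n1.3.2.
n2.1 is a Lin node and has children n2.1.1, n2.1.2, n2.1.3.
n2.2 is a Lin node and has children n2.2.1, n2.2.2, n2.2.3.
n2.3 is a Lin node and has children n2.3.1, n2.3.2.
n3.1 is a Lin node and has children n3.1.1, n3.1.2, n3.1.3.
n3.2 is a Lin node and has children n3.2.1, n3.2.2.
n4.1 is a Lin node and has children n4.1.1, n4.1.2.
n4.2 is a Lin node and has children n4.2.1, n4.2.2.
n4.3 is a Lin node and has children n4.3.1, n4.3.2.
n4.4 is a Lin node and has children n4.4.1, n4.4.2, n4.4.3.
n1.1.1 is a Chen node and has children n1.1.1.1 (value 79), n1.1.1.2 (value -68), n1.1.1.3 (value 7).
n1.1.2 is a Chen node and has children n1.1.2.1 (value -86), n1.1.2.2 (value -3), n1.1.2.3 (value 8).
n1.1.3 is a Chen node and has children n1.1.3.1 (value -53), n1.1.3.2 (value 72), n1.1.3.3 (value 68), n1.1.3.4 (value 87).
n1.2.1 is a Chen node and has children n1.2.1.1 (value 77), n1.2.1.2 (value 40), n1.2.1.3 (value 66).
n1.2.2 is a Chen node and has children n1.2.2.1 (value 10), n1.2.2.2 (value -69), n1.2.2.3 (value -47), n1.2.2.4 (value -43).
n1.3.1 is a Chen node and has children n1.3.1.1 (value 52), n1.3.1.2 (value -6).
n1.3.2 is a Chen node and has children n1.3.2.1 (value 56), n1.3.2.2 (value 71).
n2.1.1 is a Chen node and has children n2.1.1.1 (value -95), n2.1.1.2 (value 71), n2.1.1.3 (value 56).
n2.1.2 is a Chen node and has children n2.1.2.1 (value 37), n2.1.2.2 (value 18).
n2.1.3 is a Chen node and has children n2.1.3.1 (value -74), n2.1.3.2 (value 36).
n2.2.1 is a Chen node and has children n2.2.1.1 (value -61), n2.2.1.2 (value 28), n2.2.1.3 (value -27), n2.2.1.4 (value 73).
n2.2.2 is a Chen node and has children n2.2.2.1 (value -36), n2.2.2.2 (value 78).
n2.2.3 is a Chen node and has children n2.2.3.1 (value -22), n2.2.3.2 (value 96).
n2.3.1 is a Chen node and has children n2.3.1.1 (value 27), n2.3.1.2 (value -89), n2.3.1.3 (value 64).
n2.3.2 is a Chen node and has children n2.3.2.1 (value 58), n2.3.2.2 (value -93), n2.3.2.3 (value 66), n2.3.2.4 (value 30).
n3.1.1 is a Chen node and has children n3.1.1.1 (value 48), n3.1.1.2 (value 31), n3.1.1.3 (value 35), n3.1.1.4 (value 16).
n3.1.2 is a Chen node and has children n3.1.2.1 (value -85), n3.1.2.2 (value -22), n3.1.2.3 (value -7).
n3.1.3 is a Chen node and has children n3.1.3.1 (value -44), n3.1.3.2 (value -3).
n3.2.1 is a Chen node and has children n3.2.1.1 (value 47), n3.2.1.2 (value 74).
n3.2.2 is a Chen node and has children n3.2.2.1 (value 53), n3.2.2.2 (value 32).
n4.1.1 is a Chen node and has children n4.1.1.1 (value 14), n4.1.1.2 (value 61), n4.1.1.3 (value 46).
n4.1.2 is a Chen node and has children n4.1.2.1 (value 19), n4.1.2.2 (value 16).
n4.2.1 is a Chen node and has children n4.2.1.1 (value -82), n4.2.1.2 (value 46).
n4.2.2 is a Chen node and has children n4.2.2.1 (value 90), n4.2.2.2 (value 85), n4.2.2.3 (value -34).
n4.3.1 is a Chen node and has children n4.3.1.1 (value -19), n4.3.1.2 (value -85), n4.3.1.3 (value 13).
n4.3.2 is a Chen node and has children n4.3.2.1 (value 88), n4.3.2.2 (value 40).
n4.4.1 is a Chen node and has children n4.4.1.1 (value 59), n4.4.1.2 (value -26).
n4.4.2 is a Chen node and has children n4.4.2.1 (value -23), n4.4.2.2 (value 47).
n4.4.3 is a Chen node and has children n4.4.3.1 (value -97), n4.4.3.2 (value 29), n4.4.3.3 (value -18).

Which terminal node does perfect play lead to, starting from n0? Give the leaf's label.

n1.1.1 (Chen): max(79, -68, 7) = 79
n1.1.2 (Chen): max(-86, -3, 8) = 8
n1.1.3 (Chen): max(-53, 72, 68, 87) = 87
n1.1 (Lin): min(79, 8, 87) = 8
n1.2.1 (Chen): max(77, 40, 66) = 77
n1.2.2 (Chen): max(10, -69, -47, -43) = 10
n1.2 (Lin): min(77, 10) = 10
n1.3.1 (Chen): max(52, -6) = 52
n1.3.2 (Chen): max(56, 71) = 71
n1.3 (Lin): min(52, 71) = 52
n1 (Chen): max(8, 10, 52) = 52
n2.1.1 (Chen): max(-95, 71, 56) = 71
n2.1.2 (Chen): max(37, 18) = 37
n2.1.3 (Chen): max(-74, 36) = 36
n2.1 (Lin): min(71, 37, 36) = 36
n2.2.1 (Chen): max(-61, 28, -27, 73) = 73
n2.2.2 (Chen): max(-36, 78) = 78
n2.2.3 (Chen): max(-22, 96) = 96
n2.2 (Lin): min(73, 78, 96) = 73
n2.3.1 (Chen): max(27, -89, 64) = 64
n2.3.2 (Chen): max(58, -93, 66, 30) = 66
n2.3 (Lin): min(64, 66) = 64
n2 (Chen): max(36, 73, 64) = 73
n3.1.1 (Chen): max(48, 31, 35, 16) = 48
n3.1.2 (Chen): max(-85, -22, -7) = -7
n3.1.3 (Chen): max(-44, -3) = -3
n3.1 (Lin): min(48, -7, -3) = -7
n3.2.1 (Chen): max(47, 74) = 74
n3.2.2 (Chen): max(53, 32) = 53
n3.2 (Lin): min(74, 53) = 53
n3 (Chen): max(-7, 53) = 53
n4.1.1 (Chen): max(14, 61, 46) = 61
n4.1.2 (Chen): max(19, 16) = 19
n4.1 (Lin): min(61, 19) = 19
n4.2.1 (Chen): max(-82, 46) = 46
n4.2.2 (Chen): max(90, 85, -34) = 90
n4.2 (Lin): min(46, 90) = 46
n4.3.1 (Chen): max(-19, -85, 13) = 13
n4.3.2 (Chen): max(88, 40) = 88
n4.3 (Lin): min(13, 88) = 13
n4.4.1 (Chen): max(59, -26) = 59
n4.4.2 (Chen): max(-23, 47) = 47
n4.4.3 (Chen): max(-97, 29, -18) = 29
n4.4 (Lin): min(59, 47, 29) = 29
n4 (Chen): max(19, 46, 13, 29) = 46
n0 (Lin): min(52, 73, 53, 46) = 46
At n0, Lin picks n4 (lowest: 46).
At n4, Chen picks n4.2 (highest: 46).
At n4.2, Lin picks n4.2.1 (lowest: 46).
At n4.2.1, Chen picks n4.2.1.2 (highest: 46).
Terminal value 46.

n4.2.1.2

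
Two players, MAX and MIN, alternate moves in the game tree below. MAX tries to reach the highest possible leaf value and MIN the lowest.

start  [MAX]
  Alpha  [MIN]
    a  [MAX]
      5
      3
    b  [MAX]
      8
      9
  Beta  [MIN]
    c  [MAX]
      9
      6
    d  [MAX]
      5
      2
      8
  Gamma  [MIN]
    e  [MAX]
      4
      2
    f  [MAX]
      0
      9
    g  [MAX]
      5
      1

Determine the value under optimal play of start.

8

a (MAX): max(5, 3) = 5
b (MAX): max(8, 9) = 9
Alpha (MIN): min(5, 9) = 5
c (MAX): max(9, 6) = 9
d (MAX): max(5, 2, 8) = 8
Beta (MIN): min(9, 8) = 8
e (MAX): max(4, 2) = 4
f (MAX): max(0, 9) = 9
g (MAX): max(5, 1) = 5
Gamma (MIN): min(4, 9, 5) = 4
start (MAX): max(5, 8, 4) = 8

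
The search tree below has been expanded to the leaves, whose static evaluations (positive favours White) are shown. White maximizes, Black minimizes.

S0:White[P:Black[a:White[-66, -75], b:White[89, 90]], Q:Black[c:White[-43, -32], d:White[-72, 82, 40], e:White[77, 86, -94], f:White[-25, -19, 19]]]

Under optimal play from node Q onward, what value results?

-32

c (White): max(-43, -32) = -32
d (White): max(-72, 82, 40) = 82
e (White): max(77, 86, -94) = 86
f (White): max(-25, -19, 19) = 19
Q (Black): min(-32, 82, 86, 19) = -32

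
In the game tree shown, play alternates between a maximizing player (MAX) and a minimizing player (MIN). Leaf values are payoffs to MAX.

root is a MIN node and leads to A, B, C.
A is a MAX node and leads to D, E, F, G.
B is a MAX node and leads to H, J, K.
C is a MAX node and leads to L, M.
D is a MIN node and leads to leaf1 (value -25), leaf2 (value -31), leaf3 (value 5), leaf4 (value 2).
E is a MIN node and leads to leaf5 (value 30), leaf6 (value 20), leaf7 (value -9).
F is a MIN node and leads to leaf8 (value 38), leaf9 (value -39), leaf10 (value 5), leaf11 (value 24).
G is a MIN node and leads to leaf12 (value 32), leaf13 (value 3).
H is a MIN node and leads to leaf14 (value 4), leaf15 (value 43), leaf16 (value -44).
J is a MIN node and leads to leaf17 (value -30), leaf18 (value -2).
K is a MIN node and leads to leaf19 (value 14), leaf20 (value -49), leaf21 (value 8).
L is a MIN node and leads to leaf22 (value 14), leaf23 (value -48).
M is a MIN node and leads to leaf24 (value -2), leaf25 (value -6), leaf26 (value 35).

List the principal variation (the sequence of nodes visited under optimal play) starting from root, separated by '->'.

root -> B -> J -> leaf17

D (MIN): min(-25, -31, 5, 2) = -31
E (MIN): min(30, 20, -9) = -9
F (MIN): min(38, -39, 5, 24) = -39
G (MIN): min(32, 3) = 3
A (MAX): max(-31, -9, -39, 3) = 3
H (MIN): min(4, 43, -44) = -44
J (MIN): min(-30, -2) = -30
K (MIN): min(14, -49, 8) = -49
B (MAX): max(-44, -30, -49) = -30
L (MIN): min(14, -48) = -48
M (MIN): min(-2, -6, 35) = -6
C (MAX): max(-48, -6) = -6
root (MIN): min(3, -30, -6) = -30
At root, MIN picks B (lowest: -30).
At B, MAX picks J (highest: -30).
At J, MIN picks leaf17 (lowest: -30).
Terminal value -30.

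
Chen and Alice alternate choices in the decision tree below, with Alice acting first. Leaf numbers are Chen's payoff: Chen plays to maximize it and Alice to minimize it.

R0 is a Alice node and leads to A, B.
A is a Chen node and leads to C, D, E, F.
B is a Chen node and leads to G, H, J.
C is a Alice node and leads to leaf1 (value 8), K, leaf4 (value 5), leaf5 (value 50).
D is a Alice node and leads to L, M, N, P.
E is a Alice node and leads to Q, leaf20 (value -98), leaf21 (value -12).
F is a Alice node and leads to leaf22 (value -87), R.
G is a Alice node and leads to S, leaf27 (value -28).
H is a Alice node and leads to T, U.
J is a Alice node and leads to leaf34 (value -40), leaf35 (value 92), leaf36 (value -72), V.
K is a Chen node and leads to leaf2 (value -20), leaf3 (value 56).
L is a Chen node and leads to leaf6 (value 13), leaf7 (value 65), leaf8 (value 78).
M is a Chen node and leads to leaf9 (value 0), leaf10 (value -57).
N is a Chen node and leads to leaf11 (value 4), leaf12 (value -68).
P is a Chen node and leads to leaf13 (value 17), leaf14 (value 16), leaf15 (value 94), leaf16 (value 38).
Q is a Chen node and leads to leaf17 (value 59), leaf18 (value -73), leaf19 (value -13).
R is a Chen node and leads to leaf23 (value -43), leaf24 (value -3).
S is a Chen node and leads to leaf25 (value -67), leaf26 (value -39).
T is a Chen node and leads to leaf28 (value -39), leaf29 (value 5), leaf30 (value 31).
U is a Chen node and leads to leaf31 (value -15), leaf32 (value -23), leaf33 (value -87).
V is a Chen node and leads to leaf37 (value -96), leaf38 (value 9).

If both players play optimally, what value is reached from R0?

K (Chen): max(-20, 56) = 56
C (Alice): min(8, 56, 5, 50) = 5
L (Chen): max(13, 65, 78) = 78
M (Chen): max(0, -57) = 0
N (Chen): max(4, -68) = 4
P (Chen): max(17, 16, 94, 38) = 94
D (Alice): min(78, 0, 4, 94) = 0
Q (Chen): max(59, -73, -13) = 59
E (Alice): min(59, -98, -12) = -98
R (Chen): max(-43, -3) = -3
F (Alice): min(-87, -3) = -87
A (Chen): max(5, 0, -98, -87) = 5
S (Chen): max(-67, -39) = -39
G (Alice): min(-39, -28) = -39
T (Chen): max(-39, 5, 31) = 31
U (Chen): max(-15, -23, -87) = -15
H (Alice): min(31, -15) = -15
V (Chen): max(-96, 9) = 9
J (Alice): min(-40, 92, -72, 9) = -72
B (Chen): max(-39, -15, -72) = -15
R0 (Alice): min(5, -15) = -15

-15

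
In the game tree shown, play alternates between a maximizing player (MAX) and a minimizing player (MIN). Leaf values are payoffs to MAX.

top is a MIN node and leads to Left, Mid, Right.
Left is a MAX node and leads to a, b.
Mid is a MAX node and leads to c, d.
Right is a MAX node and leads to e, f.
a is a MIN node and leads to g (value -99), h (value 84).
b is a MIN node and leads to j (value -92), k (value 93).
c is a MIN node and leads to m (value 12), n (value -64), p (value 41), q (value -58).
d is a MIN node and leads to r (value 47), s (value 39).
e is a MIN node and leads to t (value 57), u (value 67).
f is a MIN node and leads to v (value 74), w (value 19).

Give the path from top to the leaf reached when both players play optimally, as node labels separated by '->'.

a (MIN): min(-99, 84) = -99
b (MIN): min(-92, 93) = -92
Left (MAX): max(-99, -92) = -92
c (MIN): min(12, -64, 41, -58) = -64
d (MIN): min(47, 39) = 39
Mid (MAX): max(-64, 39) = 39
e (MIN): min(57, 67) = 57
f (MIN): min(74, 19) = 19
Right (MAX): max(57, 19) = 57
top (MIN): min(-92, 39, 57) = -92
At top, MIN picks Left (lowest: -92).
At Left, MAX picks b (highest: -92).
At b, MIN picks j (lowest: -92).
Terminal value -92.

top -> Left -> b -> j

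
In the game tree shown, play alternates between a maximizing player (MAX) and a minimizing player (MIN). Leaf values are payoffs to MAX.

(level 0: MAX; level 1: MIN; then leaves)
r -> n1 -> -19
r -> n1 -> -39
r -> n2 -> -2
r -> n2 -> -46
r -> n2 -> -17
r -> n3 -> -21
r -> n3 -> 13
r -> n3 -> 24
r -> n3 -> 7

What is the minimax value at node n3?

n3 (MIN): min(-21, 13, 24, 7) = -21

-21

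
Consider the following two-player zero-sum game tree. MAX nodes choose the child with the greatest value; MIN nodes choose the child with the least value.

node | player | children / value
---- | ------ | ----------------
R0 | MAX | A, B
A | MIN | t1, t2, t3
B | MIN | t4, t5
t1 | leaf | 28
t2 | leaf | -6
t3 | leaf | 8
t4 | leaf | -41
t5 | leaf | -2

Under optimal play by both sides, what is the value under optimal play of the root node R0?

-6

A (MIN): min(28, -6, 8) = -6
B (MIN): min(-41, -2) = -41
R0 (MAX): max(-6, -41) = -6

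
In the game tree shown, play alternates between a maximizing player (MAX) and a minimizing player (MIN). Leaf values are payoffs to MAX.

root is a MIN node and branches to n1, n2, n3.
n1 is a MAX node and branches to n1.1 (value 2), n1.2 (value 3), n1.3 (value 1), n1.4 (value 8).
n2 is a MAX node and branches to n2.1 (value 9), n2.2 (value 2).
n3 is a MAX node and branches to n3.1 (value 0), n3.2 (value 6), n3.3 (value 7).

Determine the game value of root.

7

n1 (MAX): max(2, 3, 1, 8) = 8
n2 (MAX): max(9, 2) = 9
n3 (MAX): max(0, 6, 7) = 7
root (MIN): min(8, 9, 7) = 7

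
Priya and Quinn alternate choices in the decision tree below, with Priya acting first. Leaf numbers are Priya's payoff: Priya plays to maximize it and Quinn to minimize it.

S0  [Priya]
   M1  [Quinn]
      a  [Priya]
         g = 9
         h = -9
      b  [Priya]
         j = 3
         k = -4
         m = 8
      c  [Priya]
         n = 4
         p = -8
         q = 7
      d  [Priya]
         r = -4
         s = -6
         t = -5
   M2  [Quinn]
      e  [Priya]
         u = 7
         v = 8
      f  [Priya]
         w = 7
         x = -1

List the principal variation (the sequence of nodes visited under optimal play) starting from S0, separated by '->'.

S0 -> M2 -> f -> w

a (Priya): max(9, -9) = 9
b (Priya): max(3, -4, 8) = 8
c (Priya): max(4, -8, 7) = 7
d (Priya): max(-4, -6, -5) = -4
M1 (Quinn): min(9, 8, 7, -4) = -4
e (Priya): max(7, 8) = 8
f (Priya): max(7, -1) = 7
M2 (Quinn): min(8, 7) = 7
S0 (Priya): max(-4, 7) = 7
At S0, Priya picks M2 (highest: 7).
At M2, Quinn picks f (lowest: 7).
At f, Priya picks w (highest: 7).
Terminal value 7.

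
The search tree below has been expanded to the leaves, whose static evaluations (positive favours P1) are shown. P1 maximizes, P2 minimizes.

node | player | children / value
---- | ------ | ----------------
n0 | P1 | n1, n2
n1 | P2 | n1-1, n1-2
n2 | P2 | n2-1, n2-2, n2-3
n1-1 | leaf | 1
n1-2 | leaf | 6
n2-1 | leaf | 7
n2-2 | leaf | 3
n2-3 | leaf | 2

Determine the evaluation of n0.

n1 (P2): min(1, 6) = 1
n2 (P2): min(7, 3, 2) = 2
n0 (P1): max(1, 2) = 2

2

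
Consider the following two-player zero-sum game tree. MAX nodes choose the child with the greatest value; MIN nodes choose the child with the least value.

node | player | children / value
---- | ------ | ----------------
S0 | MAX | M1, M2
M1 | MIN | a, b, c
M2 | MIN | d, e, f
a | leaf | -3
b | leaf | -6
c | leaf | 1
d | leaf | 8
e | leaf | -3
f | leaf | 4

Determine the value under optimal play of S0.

-3

M1 (MIN): min(-3, -6, 1) = -6
M2 (MIN): min(8, -3, 4) = -3
S0 (MAX): max(-6, -3) = -3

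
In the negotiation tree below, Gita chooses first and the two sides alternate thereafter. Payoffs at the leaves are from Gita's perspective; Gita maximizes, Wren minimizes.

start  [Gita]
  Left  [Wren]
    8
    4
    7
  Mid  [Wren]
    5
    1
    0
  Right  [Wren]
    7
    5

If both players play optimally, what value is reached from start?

5

Left (Wren): min(8, 4, 7) = 4
Mid (Wren): min(5, 1, 0) = 0
Right (Wren): min(7, 5) = 5
start (Gita): max(4, 0, 5) = 5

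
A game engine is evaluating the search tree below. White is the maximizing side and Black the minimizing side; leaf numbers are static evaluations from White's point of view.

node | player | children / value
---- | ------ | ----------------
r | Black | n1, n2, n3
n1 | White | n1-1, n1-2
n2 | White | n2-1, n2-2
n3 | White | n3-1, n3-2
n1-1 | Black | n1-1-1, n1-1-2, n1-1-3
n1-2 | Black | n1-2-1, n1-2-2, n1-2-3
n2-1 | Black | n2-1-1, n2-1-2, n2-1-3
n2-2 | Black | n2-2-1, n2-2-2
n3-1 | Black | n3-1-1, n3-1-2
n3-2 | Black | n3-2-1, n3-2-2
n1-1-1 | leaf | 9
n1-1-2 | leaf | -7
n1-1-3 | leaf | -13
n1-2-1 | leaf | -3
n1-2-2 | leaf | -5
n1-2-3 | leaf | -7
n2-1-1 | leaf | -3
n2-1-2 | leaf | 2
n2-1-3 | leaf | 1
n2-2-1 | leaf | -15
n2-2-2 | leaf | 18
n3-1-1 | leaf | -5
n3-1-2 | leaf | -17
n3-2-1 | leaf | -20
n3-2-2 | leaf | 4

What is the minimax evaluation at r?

n1-1 (Black): min(9, -7, -13) = -13
n1-2 (Black): min(-3, -5, -7) = -7
n1 (White): max(-13, -7) = -7
n2-1 (Black): min(-3, 2, 1) = -3
n2-2 (Black): min(-15, 18) = -15
n2 (White): max(-3, -15) = -3
n3-1 (Black): min(-5, -17) = -17
n3-2 (Black): min(-20, 4) = -20
n3 (White): max(-17, -20) = -17
r (Black): min(-7, -3, -17) = -17

-17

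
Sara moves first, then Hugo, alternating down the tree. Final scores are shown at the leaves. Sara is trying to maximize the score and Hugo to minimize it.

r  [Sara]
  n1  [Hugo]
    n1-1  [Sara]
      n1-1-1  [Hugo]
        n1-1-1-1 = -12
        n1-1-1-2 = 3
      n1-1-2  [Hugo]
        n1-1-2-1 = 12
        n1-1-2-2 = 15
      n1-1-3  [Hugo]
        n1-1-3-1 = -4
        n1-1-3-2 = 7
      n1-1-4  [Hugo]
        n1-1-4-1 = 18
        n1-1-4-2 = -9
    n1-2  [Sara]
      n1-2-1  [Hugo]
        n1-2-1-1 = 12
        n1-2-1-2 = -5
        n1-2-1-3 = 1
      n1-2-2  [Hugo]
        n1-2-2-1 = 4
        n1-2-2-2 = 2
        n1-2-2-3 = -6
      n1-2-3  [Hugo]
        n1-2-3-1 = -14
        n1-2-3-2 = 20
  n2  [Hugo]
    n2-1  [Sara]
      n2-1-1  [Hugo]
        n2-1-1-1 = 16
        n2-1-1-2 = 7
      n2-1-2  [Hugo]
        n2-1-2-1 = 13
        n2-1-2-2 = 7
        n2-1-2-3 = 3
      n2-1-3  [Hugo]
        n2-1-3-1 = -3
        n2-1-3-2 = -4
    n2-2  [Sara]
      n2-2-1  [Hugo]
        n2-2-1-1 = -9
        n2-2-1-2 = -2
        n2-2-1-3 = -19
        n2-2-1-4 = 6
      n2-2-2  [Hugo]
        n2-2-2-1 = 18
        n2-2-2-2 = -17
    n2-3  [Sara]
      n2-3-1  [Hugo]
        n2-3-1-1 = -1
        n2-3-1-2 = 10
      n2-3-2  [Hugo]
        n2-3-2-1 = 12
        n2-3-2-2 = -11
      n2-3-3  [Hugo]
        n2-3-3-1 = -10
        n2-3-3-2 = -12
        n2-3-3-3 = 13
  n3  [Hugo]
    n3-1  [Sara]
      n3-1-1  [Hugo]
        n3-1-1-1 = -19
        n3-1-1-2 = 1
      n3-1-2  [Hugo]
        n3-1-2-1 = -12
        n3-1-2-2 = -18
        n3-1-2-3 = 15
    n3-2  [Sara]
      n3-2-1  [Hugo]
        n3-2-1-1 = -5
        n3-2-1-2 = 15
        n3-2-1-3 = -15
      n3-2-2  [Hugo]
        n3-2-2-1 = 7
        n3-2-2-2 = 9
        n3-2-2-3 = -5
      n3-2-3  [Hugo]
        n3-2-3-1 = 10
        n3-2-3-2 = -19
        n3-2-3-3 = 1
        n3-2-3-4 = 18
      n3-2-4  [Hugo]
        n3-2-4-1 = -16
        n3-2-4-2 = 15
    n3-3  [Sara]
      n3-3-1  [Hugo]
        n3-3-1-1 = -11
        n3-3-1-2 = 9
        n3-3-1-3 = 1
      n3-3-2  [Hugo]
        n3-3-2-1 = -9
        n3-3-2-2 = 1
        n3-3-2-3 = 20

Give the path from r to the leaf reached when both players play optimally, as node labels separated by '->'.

r -> n1 -> n1-2 -> n1-2-1 -> n1-2-1-2

n1-1-1 (Hugo): min(-12, 3) = -12
n1-1-2 (Hugo): min(12, 15) = 12
n1-1-3 (Hugo): min(-4, 7) = -4
n1-1-4 (Hugo): min(18, -9) = -9
n1-1 (Sara): max(-12, 12, -4, -9) = 12
n1-2-1 (Hugo): min(12, -5, 1) = -5
n1-2-2 (Hugo): min(4, 2, -6) = -6
n1-2-3 (Hugo): min(-14, 20) = -14
n1-2 (Sara): max(-5, -6, -14) = -5
n1 (Hugo): min(12, -5) = -5
n2-1-1 (Hugo): min(16, 7) = 7
n2-1-2 (Hugo): min(13, 7, 3) = 3
n2-1-3 (Hugo): min(-3, -4) = -4
n2-1 (Sara): max(7, 3, -4) = 7
n2-2-1 (Hugo): min(-9, -2, -19, 6) = -19
n2-2-2 (Hugo): min(18, -17) = -17
n2-2 (Sara): max(-19, -17) = -17
n2-3-1 (Hugo): min(-1, 10) = -1
n2-3-2 (Hugo): min(12, -11) = -11
n2-3-3 (Hugo): min(-10, -12, 13) = -12
n2-3 (Sara): max(-1, -11, -12) = -1
n2 (Hugo): min(7, -17, -1) = -17
n3-1-1 (Hugo): min(-19, 1) = -19
n3-1-2 (Hugo): min(-12, -18, 15) = -18
n3-1 (Sara): max(-19, -18) = -18
n3-2-1 (Hugo): min(-5, 15, -15) = -15
n3-2-2 (Hugo): min(7, 9, -5) = -5
n3-2-3 (Hugo): min(10, -19, 1, 18) = -19
n3-2-4 (Hugo): min(-16, 15) = -16
n3-2 (Sara): max(-15, -5, -19, -16) = -5
n3-3-1 (Hugo): min(-11, 9, 1) = -11
n3-3-2 (Hugo): min(-9, 1, 20) = -9
n3-3 (Sara): max(-11, -9) = -9
n3 (Hugo): min(-18, -5, -9) = -18
r (Sara): max(-5, -17, -18) = -5
At r, Sara picks n1 (highest: -5).
At n1, Hugo picks n1-2 (lowest: -5).
At n1-2, Sara picks n1-2-1 (highest: -5).
At n1-2-1, Hugo picks n1-2-1-2 (lowest: -5).
Terminal value -5.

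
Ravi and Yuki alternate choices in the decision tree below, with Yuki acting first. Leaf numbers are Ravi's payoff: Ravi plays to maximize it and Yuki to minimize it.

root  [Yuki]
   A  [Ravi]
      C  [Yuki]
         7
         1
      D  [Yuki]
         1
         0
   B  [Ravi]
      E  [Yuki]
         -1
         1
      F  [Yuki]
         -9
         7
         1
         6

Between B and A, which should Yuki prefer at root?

B

E (Yuki): min(-1, 1) = -1
F (Yuki): min(-9, 7, 1, 6) = -9
B (Ravi): max(-1, -9) = -1
C (Yuki): min(7, 1) = 1
D (Yuki): min(1, 0) = 0
A (Ravi): max(1, 0) = 1
Yuki prefers the lower value; B=-1, A=1. B is better since -1 < 1.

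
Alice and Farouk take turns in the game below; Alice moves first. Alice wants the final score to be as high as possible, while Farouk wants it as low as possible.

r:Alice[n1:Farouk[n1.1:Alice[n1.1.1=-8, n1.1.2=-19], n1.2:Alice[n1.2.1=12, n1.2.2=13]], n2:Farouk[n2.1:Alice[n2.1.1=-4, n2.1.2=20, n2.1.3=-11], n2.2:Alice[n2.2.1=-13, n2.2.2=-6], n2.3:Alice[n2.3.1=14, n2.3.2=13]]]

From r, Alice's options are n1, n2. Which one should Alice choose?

n1.1 (Alice): max(-8, -19) = -8
n1.2 (Alice): max(12, 13) = 13
n1 (Farouk): min(-8, 13) = -8
n2.1 (Alice): max(-4, 20, -11) = 20
n2.2 (Alice): max(-13, -6) = -6
n2.3 (Alice): max(14, 13) = 14
n2 (Farouk): min(20, -6, 14) = -6
r (Alice): max(-8, -6) = -6
Alice at r wants the highest of {n1=-8, n2=-6}, so chooses n2.

n2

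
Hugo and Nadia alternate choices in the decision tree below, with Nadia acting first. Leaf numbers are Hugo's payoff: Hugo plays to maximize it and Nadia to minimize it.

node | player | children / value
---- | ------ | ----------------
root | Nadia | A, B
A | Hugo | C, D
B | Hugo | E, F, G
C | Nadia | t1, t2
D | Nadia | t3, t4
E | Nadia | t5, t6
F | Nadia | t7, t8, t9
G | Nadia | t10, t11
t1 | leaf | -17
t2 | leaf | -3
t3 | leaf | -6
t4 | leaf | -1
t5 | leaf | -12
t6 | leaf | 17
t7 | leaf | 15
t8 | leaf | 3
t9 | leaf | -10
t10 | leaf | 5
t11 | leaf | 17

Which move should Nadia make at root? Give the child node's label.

C (Nadia): min(-17, -3) = -17
D (Nadia): min(-6, -1) = -6
A (Hugo): max(-17, -6) = -6
E (Nadia): min(-12, 17) = -12
F (Nadia): min(15, 3, -10) = -10
G (Nadia): min(5, 17) = 5
B (Hugo): max(-12, -10, 5) = 5
root (Nadia): min(-6, 5) = -6
Nadia at root wants the lowest of {A=-6, B=5}, so chooses A.

A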